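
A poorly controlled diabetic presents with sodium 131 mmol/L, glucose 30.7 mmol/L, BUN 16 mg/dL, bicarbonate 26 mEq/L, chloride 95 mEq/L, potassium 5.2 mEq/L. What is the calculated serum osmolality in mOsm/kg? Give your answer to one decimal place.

298.4 mOsm/kg

Calculated osmolality = 2·Na + glucose + BUN/2.8
= 2·131 + 30.7 + 16/2.8
= 262 + 30.70 + 5.71
= 298.41 mOsm/kg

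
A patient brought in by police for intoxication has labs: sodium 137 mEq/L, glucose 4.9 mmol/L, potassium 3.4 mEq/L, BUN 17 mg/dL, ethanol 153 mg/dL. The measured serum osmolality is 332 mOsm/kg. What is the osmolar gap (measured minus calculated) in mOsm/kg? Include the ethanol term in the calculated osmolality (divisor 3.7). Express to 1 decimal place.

Calculated osmolality = 2·Na + glucose + BUN/2.8 + ethanol/3.7
= 2·137 + 4.9 + 17/2.8 + 153/3.7
= 274 + 4.90 + 6.07 + 41.35
= 326.32 mOsm/kg ≈ 326.3 mOsm/kg
Osmolar gap = measured − calculated = 332 − 326.3 = 5.7 mOsm/kg

5.7 mOsm/kg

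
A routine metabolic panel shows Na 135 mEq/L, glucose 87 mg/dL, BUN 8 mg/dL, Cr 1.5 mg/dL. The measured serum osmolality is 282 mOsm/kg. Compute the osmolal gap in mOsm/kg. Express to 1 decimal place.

4.3 mOsm/kg

Calculated osmolality = 2·Na + glucose/18 + BUN/2.8
= 2·135 + 87/18 + 8/2.8
= 270 + 4.83 + 2.86
= 277.69 mOsm/kg ≈ 277.7 mOsm/kg
Osmolar gap = measured − calculated = 282 − 277.7 = 4.3 mOsm/kg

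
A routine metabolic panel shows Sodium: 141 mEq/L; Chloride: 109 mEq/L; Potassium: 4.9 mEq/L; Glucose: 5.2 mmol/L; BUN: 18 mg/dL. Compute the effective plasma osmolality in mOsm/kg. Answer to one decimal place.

Effective osmolality excludes urea (freely permeant across cell membranes):
2·Na + glucose
= 2·141 + 5.2
= 282 + 5.2
= 287.2 mOsm/kg

287.2 mOsm/kg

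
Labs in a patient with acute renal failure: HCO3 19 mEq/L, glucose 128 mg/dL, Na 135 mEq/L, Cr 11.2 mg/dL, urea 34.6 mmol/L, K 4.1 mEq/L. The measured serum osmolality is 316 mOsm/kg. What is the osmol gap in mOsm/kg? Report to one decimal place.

Calculated osmolality = 2·Na + glucose/18 + urea
= 2·135 + 128/18 + 34.6
= 270 + 7.11 + 34.60
= 311.71 mOsm/kg ≈ 311.7 mOsm/kg
Osmolar gap = measured − calculated = 316 − 311.7 = 4.3 mOsm/kg

4.3 mOsm/kg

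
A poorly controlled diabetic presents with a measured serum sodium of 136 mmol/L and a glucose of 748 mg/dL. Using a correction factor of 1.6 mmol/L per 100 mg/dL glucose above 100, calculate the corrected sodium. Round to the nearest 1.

Corrected Na = measured Na + 1.6 · (glucose − 100)/100
= 136 + 1.6 · (748 − 100)/100
= 136 + 10.4
= 146.4 mmol/L

146 mmol/L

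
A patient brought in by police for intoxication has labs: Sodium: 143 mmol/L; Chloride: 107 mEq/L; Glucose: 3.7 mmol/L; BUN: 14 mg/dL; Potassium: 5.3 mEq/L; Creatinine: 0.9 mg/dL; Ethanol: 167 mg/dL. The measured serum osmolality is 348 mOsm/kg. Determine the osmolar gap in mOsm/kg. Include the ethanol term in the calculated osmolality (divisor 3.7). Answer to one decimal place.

Calculated osmolality = 2·Na + glucose + BUN/2.8 + ethanol/3.7
= 2·143 + 3.7 + 14/2.8 + 167/3.7
= 286 + 3.70 + 5 + 45.14
= 339.84 mOsm/kg ≈ 339.8 mOsm/kg
Osmolar gap = measured − calculated = 348 − 339.8 = 8.2 mOsm/kg

8.2 mOsm/kg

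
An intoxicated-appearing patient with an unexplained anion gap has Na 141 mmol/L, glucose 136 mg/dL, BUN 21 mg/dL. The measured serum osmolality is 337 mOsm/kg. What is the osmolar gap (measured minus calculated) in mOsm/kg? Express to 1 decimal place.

39.9 mOsm/kg

Calculated osmolality = 2·Na + glucose/18 + BUN/2.8
= 2·141 + 136/18 + 21/2.8
= 282 + 7.56 + 7.50
= 297.06 mOsm/kg ≈ 297.1 mOsm/kg
Osmolar gap = measured − calculated = 337 − 297.1 = 39.9 mOsm/kg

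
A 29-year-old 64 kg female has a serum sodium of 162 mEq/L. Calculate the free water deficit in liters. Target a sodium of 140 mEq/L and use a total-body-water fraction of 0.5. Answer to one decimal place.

5.0 L

TBW = 0.5 · 64 = 32 L
Free water deficit = TBW · (Na/140 − 1)
= 32 · (162/140 − 1)
= 32 · 0.1571
= 5.03 L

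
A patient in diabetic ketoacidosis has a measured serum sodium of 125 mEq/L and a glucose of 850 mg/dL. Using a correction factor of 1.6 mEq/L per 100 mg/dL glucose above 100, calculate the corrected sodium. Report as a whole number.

Corrected Na = measured Na + 1.6 · (glucose − 100)/100
= 125 + 1.6 · (850 − 100)/100
= 125 + 12
= 137 mEq/L

137 mEq/L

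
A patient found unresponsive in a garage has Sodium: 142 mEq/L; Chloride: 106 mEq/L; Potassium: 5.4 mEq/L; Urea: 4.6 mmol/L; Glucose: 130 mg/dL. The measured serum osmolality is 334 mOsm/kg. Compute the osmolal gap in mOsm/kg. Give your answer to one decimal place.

Calculated osmolality = 2·Na + glucose/18 + urea
= 2·142 + 130/18 + 4.6
= 284 + 7.22 + 4.60
= 295.82 mOsm/kg ≈ 295.8 mOsm/kg
Osmolar gap = measured − calculated = 334 − 295.8 = 38.2 mOsm/kg

38.2 mOsm/kg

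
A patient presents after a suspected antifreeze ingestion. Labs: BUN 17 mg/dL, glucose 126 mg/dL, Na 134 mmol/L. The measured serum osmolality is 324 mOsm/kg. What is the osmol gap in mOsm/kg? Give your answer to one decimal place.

Calculated osmolality = 2·Na + glucose/18 + BUN/2.8
= 2·134 + 126/18 + 17/2.8
= 268 + 7 + 6.07
= 281.07 mOsm/kg ≈ 281.1 mOsm/kg
Osmolar gap = measured − calculated = 324 − 281.1 = 42.9 mOsm/kg

42.9 mOsm/kg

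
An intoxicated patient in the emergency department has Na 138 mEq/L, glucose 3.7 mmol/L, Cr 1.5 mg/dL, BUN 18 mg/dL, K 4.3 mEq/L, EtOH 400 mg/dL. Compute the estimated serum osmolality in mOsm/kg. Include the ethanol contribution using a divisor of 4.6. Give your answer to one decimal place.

373.1 mOsm/kg

Calculated osmolality = 2·Na + glucose + BUN/2.8 + ethanol/4.6
= 2·138 + 3.7 + 18/2.8 + 400/4.6
= 276 + 3.70 + 6.43 + 86.96
= 373.09 mOsm/kg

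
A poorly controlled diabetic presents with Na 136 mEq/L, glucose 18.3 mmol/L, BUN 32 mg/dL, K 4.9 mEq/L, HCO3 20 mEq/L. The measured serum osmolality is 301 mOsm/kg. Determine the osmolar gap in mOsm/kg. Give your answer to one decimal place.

-0.7 mOsm/kg

Calculated osmolality = 2·Na + glucose + BUN/2.8
= 2·136 + 18.3 + 32/2.8
= 272 + 18.30 + 11.43
= 301.73 mOsm/kg ≈ 301.7 mOsm/kg
Osmolar gap = measured − calculated = 301 − 301.7 = -0.7 mOsm/kg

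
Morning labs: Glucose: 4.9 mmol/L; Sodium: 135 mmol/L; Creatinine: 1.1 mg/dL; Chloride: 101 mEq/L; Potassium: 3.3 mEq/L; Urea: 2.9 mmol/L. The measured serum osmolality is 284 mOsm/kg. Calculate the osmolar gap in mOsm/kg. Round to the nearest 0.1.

6.2 mOsm/kg

Calculated osmolality = 2·Na + glucose + urea
= 2·135 + 4.9 + 2.9
= 270 + 4.90 + 2.90
= 277.8 mOsm/kg ≈ 277.8 mOsm/kg
Osmolar gap = measured − calculated = 284 − 277.8 = 6.2 mOsm/kg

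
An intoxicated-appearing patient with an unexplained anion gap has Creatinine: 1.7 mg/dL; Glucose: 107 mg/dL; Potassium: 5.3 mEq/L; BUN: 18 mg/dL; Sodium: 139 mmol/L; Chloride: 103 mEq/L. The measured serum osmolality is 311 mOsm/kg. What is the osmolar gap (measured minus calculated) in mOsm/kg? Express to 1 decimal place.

Calculated osmolality = 2·Na + glucose/18 + BUN/2.8
= 2·139 + 107/18 + 18/2.8
= 278 + 5.94 + 6.43
= 290.37 mOsm/kg ≈ 290.4 mOsm/kg
Osmolar gap = measured − calculated = 311 − 290.4 = 20.6 mOsm/kg

20.6 mOsm/kg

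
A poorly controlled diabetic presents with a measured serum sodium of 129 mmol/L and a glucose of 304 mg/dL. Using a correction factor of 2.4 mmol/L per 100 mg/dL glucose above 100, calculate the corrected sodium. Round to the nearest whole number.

134 mmol/L

Corrected Na = measured Na + 2.4 · (glucose − 100)/100
= 129 + 2.4 · (304 − 100)/100
= 129 + 4.9
= 133.9 mmol/L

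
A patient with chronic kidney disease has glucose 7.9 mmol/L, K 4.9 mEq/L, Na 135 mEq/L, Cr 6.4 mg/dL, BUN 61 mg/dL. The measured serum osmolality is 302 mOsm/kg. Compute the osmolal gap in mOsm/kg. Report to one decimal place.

2.3 mOsm/kg

Calculated osmolality = 2·Na + glucose + BUN/2.8
= 2·135 + 7.9 + 61/2.8
= 270 + 7.90 + 21.79
= 299.69 mOsm/kg ≈ 299.7 mOsm/kg
Osmolar gap = measured − calculated = 302 − 299.7 = 2.3 mOsm/kg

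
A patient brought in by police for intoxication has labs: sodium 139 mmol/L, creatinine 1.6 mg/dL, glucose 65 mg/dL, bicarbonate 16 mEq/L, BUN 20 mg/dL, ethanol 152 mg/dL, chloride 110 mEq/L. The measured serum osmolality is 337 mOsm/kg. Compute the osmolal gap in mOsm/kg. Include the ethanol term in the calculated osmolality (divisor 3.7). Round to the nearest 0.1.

Calculated osmolality = 2·Na + glucose/18 + BUN/2.8 + ethanol/3.7
= 2·139 + 65/18 + 20/2.8 + 152/3.7
= 278 + 3.61 + 7.14 + 41.08
= 329.83 mOsm/kg ≈ 329.8 mOsm/kg
Osmolar gap = measured − calculated = 337 − 329.8 = 7.2 mOsm/kg

7.2 mOsm/kg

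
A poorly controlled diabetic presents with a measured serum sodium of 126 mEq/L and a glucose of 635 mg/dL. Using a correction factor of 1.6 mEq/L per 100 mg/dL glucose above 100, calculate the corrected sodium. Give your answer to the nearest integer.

Corrected Na = measured Na + 1.6 · (glucose − 100)/100
= 126 + 1.6 · (635 − 100)/100
= 126 + 8.6
= 134.6 mEq/L

135 mEq/L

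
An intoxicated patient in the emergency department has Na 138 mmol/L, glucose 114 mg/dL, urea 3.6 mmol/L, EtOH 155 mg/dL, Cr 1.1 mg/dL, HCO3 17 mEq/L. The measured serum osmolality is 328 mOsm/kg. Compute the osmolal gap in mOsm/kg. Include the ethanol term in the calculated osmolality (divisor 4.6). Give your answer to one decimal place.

8.4 mOsm/kg

Calculated osmolality = 2·Na + glucose/18 + urea + ethanol/4.6
= 2·138 + 114/18 + 3.6 + 155/4.6
= 276 + 6.33 + 3.60 + 33.70
= 319.63 mOsm/kg ≈ 319.6 mOsm/kg
Osmolar gap = measured − calculated = 328 − 319.6 = 8.4 mOsm/kg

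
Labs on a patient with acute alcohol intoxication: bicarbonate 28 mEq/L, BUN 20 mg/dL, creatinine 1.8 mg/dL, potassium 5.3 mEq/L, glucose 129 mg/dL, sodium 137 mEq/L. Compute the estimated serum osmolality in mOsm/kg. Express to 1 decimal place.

Calculated osmolality = 2·Na + glucose/18 + BUN/2.8
= 2·137 + 129/18 + 20/2.8
= 274 + 7.17 + 7.14
= 288.31 mOsm/kg

288.3 mOsm/kg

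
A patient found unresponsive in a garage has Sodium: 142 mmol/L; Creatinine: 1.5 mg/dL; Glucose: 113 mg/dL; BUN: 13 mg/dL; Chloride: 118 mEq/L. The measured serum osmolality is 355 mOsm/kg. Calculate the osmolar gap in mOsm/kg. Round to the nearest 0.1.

60.1 mOsm/kg

Calculated osmolality = 2·Na + glucose/18 + BUN/2.8
= 2·142 + 113/18 + 13/2.8
= 284 + 6.28 + 4.64
= 294.92 mOsm/kg ≈ 294.9 mOsm/kg
Osmolar gap = measured − calculated = 355 − 294.9 = 60.1 mOsm/kg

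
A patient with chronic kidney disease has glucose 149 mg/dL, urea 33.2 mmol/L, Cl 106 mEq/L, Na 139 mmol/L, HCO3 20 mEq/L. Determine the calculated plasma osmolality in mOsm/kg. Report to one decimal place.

Calculated osmolality = 2·Na + glucose/18 + urea
= 2·139 + 149/18 + 33.2
= 278 + 8.28 + 33.20
= 319.48 mOsm/kg

319.5 mOsm/kg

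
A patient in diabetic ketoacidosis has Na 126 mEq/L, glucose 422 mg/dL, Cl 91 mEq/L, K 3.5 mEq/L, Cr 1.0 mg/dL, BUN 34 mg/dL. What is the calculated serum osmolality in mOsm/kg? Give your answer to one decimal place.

Calculated osmolality = 2·Na + glucose/18 + BUN/2.8
= 2·126 + 422/18 + 34/2.8
= 252 + 23.44 + 12.14
= 287.58 mOsm/kg

287.6 mOsm/kg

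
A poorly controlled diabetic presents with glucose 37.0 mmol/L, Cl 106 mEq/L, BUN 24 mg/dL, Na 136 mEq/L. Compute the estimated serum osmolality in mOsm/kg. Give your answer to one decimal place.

317.6 mOsm/kg

Calculated osmolality = 2·Na + glucose + BUN/2.8
= 2·136 + 37 + 24/2.8
= 272 + 37 + 8.57
= 317.57 mOsm/kg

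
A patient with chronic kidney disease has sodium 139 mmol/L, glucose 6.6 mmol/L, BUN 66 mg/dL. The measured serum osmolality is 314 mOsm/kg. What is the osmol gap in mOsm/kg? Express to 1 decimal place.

Calculated osmolality = 2·Na + glucose + BUN/2.8
= 2·139 + 6.6 + 66/2.8
= 278 + 6.60 + 23.57
= 308.17 mOsm/kg ≈ 308.2 mOsm/kg
Osmolar gap = measured − calculated = 314 − 308.2 = 5.8 mOsm/kg

5.8 mOsm/kg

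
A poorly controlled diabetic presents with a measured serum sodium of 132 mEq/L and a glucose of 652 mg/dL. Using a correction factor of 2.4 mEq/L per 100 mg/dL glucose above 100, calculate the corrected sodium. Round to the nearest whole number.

Corrected Na = measured Na + 2.4 · (glucose − 100)/100
= 132 + 2.4 · (652 − 100)/100
= 132 + 13.2
= 145.2 mEq/L

145 mEq/L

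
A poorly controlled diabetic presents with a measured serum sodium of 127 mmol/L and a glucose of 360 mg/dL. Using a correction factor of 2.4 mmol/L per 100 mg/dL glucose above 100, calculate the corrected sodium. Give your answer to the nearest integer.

133 mmol/L

Corrected Na = measured Na + 2.4 · (glucose − 100)/100
= 127 + 2.4 · (360 − 100)/100
= 127 + 6.2
= 133.2 mmol/L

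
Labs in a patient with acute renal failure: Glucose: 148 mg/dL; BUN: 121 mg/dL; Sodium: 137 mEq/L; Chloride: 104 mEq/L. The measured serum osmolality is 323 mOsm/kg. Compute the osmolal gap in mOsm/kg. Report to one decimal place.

Calculated osmolality = 2·Na + glucose/18 + BUN/2.8
= 2·137 + 148/18 + 121/2.8
= 274 + 8.22 + 43.21
= 325.43 mOsm/kg ≈ 325.4 mOsm/kg
Osmolar gap = measured − calculated = 323 − 325.4 = -2.4 mOsm/kg

-2.4 mOsm/kg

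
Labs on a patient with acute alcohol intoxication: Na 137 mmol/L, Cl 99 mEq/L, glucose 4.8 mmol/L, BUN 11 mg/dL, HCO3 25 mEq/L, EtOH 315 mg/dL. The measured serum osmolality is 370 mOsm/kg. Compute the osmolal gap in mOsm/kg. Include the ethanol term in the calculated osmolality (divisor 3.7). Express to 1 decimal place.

Calculated osmolality = 2·Na + glucose + BUN/2.8 + ethanol/3.7
= 2·137 + 4.8 + 11/2.8 + 315/3.7
= 274 + 4.80 + 3.93 + 85.14
= 367.87 mOsm/kg ≈ 367.9 mOsm/kg
Osmolar gap = measured − calculated = 370 − 367.9 = 2.1 mOsm/kg

2.1 mOsm/kg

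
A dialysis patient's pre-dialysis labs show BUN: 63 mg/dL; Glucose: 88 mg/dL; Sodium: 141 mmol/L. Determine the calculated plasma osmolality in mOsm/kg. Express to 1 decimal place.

Calculated osmolality = 2·Na + glucose/18 + BUN/2.8
= 2·141 + 88/18 + 63/2.8
= 282 + 4.89 + 22.50
= 309.39 mOsm/kg

309.4 mOsm/kg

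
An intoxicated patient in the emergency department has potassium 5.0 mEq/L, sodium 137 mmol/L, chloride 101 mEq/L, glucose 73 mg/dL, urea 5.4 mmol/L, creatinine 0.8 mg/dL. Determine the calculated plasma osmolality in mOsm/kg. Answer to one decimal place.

283.5 mOsm/kg

Calculated osmolality = 2·Na + glucose/18 + urea
= 2·137 + 73/18 + 5.4
= 274 + 4.06 + 5.40
= 283.46 mOsm/kg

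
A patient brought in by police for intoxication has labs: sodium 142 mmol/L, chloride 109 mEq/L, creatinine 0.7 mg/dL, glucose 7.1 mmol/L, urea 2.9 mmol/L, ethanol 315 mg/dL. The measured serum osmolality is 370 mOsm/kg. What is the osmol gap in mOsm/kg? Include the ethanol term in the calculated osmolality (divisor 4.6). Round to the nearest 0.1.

7.5 mOsm/kg

Calculated osmolality = 2·Na + glucose + urea + ethanol/4.6
= 2·142 + 7.1 + 2.9 + 315/4.6
= 284 + 7.10 + 2.90 + 68.48
= 362.48 mOsm/kg ≈ 362.5 mOsm/kg
Osmolar gap = measured − calculated = 370 − 362.5 = 7.5 mOsm/kg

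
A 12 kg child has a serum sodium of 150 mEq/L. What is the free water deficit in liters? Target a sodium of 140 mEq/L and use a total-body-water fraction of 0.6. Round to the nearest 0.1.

TBW = 0.6 · 12 = 7.2 L
Free water deficit = TBW · (Na/140 − 1)
= 7.2 · (150/140 − 1)
= 7.2 · 0.0714
= 0.51 L

0.5 L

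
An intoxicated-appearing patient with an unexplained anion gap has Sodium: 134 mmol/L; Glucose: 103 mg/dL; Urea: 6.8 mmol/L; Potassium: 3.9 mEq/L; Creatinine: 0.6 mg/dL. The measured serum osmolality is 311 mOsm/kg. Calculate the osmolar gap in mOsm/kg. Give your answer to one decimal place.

Calculated osmolality = 2·Na + glucose/18 + urea
= 2·134 + 103/18 + 6.8
= 268 + 5.72 + 6.80
= 280.52 mOsm/kg ≈ 280.5 mOsm/kg
Osmolar gap = measured − calculated = 311 − 280.5 = 30.5 mOsm/kg

30.5 mOsm/kg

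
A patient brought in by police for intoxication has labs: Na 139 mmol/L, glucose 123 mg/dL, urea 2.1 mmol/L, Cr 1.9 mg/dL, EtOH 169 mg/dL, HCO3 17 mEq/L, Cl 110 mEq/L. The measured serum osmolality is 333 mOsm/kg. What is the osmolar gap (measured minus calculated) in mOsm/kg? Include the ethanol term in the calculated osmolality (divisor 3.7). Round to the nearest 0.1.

Calculated osmolality = 2·Na + glucose/18 + urea + ethanol/3.7
= 2·139 + 123/18 + 2.1 + 169/3.7
= 278 + 6.83 + 2.10 + 45.68
= 332.61 mOsm/kg ≈ 332.6 mOsm/kg
Osmolar gap = measured − calculated = 333 − 332.6 = 0.4 mOsm/kg

0.4 mOsm/kg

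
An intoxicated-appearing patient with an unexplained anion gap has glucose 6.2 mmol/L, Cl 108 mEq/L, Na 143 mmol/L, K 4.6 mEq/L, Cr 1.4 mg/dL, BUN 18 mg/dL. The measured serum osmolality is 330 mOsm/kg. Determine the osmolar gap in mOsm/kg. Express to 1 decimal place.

Calculated osmolality = 2·Na + glucose + BUN/2.8
= 2·143 + 6.2 + 18/2.8
= 286 + 6.20 + 6.43
= 298.63 mOsm/kg ≈ 298.6 mOsm/kg
Osmolar gap = measured − calculated = 330 − 298.6 = 31.4 mOsm/kg

31.4 mOsm/kg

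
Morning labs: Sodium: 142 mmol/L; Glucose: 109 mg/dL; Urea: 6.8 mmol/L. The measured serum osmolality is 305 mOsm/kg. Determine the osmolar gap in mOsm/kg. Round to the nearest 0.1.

Calculated osmolality = 2·Na + glucose/18 + urea
= 2·142 + 109/18 + 6.8
= 284 + 6.06 + 6.80
= 296.86 mOsm/kg ≈ 296.9 mOsm/kg
Osmolar gap = measured − calculated = 305 − 296.9 = 8.1 mOsm/kg

8.1 mOsm/kg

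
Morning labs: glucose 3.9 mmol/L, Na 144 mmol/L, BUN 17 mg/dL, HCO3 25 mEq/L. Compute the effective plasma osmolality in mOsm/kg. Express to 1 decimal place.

291.9 mOsm/kg

Effective osmolality excludes urea (freely permeant across cell membranes):
2·Na + glucose
= 2·144 + 3.9
= 288 + 3.9
= 291.9 mOsm/kg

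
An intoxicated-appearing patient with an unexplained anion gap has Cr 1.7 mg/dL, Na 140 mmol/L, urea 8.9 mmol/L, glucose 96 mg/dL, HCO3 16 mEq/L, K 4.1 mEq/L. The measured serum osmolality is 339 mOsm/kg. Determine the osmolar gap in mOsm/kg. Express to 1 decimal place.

44.8 mOsm/kg

Calculated osmolality = 2·Na + glucose/18 + urea
= 2·140 + 96/18 + 8.9
= 280 + 5.33 + 8.90
= 294.23 mOsm/kg ≈ 294.2 mOsm/kg
Osmolar gap = measured − calculated = 339 − 294.2 = 44.8 mOsm/kg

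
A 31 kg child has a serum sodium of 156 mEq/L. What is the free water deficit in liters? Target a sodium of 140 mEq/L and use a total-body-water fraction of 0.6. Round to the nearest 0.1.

2.1 L

TBW = 0.6 · 31 = 18.6 L
Free water deficit = TBW · (Na/140 − 1)
= 18.6 · (156/140 − 1)
= 18.6 · 0.1143
= 2.13 L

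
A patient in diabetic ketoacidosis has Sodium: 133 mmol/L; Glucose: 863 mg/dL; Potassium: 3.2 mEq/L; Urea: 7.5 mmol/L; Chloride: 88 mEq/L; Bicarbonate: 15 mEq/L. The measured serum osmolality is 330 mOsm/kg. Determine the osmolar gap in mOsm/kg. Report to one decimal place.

8.6 mOsm/kg

Calculated osmolality = 2·Na + glucose/18 + urea
= 2·133 + 863/18 + 7.5
= 266 + 47.94 + 7.50
= 321.44 mOsm/kg ≈ 321.4 mOsm/kg
Osmolar gap = measured − calculated = 330 − 321.4 = 8.6 mOsm/kg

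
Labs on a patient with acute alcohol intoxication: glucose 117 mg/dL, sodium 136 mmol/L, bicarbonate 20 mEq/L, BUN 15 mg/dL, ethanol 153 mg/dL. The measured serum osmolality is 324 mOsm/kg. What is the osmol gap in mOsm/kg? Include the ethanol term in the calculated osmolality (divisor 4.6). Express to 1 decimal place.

6.9 mOsm/kg

Calculated osmolality = 2·Na + glucose/18 + BUN/2.8 + ethanol/4.6
= 2·136 + 117/18 + 15/2.8 + 153/4.6
= 272 + 6.50 + 5.36 + 33.26
= 317.12 mOsm/kg ≈ 317.1 mOsm/kg
Osmolar gap = measured − calculated = 324 − 317.1 = 6.9 mOsm/kg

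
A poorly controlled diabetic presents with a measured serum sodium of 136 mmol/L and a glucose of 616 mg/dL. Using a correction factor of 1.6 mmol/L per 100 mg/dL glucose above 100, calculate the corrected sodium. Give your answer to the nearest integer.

Corrected Na = measured Na + 1.6 · (glucose − 100)/100
= 136 + 1.6 · (616 − 100)/100
= 136 + 8.3
= 144.3 mmol/L

144 mmol/L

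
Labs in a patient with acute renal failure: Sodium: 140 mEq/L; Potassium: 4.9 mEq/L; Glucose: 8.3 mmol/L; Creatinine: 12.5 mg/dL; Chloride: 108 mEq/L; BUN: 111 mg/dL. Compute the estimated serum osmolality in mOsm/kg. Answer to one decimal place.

Calculated osmolality = 2·Na + glucose + BUN/2.8
= 2·140 + 8.3 + 111/2.8
= 280 + 8.30 + 39.64
= 327.94 mOsm/kg

327.9 mOsm/kg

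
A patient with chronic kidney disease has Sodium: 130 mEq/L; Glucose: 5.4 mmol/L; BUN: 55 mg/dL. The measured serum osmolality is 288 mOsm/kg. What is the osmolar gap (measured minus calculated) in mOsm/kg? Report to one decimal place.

Calculated osmolality = 2·Na + glucose + BUN/2.8
= 2·130 + 5.4 + 55/2.8
= 260 + 5.40 + 19.64
= 285.04 mOsm/kg ≈ 285.0 mOsm/kg
Osmolar gap = measured − calculated = 288 − 285.0 = 3.0 mOsm/kg

3.0 mOsm/kg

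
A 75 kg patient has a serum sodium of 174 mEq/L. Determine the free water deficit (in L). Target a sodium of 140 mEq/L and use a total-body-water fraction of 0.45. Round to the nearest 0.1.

TBW = 0.45 · 75 = 33.75 L
Free water deficit = TBW · (Na/140 − 1)
= 33.75 · (174/140 − 1)
= 33.75 · 0.2429
= 8.2 L

8.2 L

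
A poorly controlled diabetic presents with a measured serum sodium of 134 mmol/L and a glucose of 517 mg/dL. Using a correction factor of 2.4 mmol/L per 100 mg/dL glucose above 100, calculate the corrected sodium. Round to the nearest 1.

Corrected Na = measured Na + 2.4 · (glucose − 100)/100
= 134 + 2.4 · (517 − 100)/100
= 134 + 10
= 144 mmol/L

144 mmol/L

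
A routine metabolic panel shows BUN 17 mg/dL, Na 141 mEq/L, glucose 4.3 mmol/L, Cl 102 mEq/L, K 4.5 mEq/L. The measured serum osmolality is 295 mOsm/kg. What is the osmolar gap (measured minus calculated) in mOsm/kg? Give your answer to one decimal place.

Calculated osmolality = 2·Na + glucose + BUN/2.8
= 2·141 + 4.3 + 17/2.8
= 282 + 4.30 + 6.07
= 292.37 mOsm/kg ≈ 292.4 mOsm/kg
Osmolar gap = measured − calculated = 295 − 292.4 = 2.6 mOsm/kg

2.6 mOsm/kg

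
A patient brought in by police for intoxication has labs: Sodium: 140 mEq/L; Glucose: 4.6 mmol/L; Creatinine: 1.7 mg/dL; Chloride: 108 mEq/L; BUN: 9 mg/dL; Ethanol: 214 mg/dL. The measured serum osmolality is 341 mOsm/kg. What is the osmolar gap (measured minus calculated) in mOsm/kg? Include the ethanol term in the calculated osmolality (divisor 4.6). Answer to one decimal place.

Calculated osmolality = 2·Na + glucose + BUN/2.8 + ethanol/4.6
= 2·140 + 4.6 + 9/2.8 + 214/4.6
= 280 + 4.60 + 3.21 + 46.52
= 334.33 mOsm/kg ≈ 334.3 mOsm/kg
Osmolar gap = measured − calculated = 341 − 334.3 = 6.7 mOsm/kg

6.7 mOsm/kg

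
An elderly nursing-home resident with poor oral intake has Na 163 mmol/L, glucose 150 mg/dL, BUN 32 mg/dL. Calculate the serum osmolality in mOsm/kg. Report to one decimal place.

345.8 mOsm/kg

Calculated osmolality = 2·Na + glucose/18 + BUN/2.8
= 2·163 + 150/18 + 32/2.8
= 326 + 8.33 + 11.43
= 345.76 mOsm/kg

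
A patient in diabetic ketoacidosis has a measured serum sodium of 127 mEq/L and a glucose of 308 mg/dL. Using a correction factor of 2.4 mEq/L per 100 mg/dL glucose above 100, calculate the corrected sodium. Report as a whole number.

132 mEq/L

Corrected Na = measured Na + 2.4 · (glucose − 100)/100
= 127 + 2.4 · (308 − 100)/100
= 127 + 5
= 132 mEq/L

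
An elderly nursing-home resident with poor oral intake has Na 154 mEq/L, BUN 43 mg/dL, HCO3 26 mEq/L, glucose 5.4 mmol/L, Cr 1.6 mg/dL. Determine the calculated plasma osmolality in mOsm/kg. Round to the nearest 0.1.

328.8 mOsm/kg

Calculated osmolality = 2·Na + glucose + BUN/2.8
= 2·154 + 5.4 + 43/2.8
= 308 + 5.40 + 15.36
= 328.76 mOsm/kg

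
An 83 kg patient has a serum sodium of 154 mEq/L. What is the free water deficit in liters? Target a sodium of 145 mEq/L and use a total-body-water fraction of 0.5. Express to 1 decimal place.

TBW = 0.5 · 83 = 41.5 L
Free water deficit = TBW · (Na/145 − 1)
= 41.5 · (154/145 − 1)
= 41.5 · 0.0621
= 2.58 L

2.6 L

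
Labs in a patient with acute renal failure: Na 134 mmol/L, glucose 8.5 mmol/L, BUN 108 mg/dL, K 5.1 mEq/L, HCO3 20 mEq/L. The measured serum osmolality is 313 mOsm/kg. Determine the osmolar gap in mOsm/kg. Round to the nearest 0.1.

-2.1 mOsm/kg

Calculated osmolality = 2·Na + glucose + BUN/2.8
= 2·134 + 8.5 + 108/2.8
= 268 + 8.50 + 38.57
= 315.07 mOsm/kg ≈ 315.1 mOsm/kg
Osmolar gap = measured − calculated = 313 − 315.1 = -2.1 mOsm/kg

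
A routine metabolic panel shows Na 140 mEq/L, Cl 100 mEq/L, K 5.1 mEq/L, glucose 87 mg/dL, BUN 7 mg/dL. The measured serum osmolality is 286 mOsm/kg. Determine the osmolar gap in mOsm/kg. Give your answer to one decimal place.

-1.3 mOsm/kg

Calculated osmolality = 2·Na + glucose/18 + BUN/2.8
= 2·140 + 87/18 + 7/2.8
= 280 + 4.83 + 2.50
= 287.33 mOsm/kg ≈ 287.3 mOsm/kg
Osmolar gap = measured − calculated = 286 − 287.3 = -1.3 mOsm/kg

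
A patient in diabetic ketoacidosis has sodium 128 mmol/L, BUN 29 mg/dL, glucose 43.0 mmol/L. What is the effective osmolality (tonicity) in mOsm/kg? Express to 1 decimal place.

Effective osmolality excludes urea (freely permeant across cell membranes):
2·Na + glucose
= 2·128 + 43
= 256 + 43
= 299 mOsm/kg

299.0 mOsm/kg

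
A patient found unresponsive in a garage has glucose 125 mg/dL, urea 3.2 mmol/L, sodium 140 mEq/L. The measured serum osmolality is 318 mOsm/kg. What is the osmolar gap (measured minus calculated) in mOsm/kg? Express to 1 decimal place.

27.9 mOsm/kg

Calculated osmolality = 2·Na + glucose/18 + urea
= 2·140 + 125/18 + 3.2
= 280 + 6.94 + 3.20
= 290.14 mOsm/kg ≈ 290.1 mOsm/kg
Osmolar gap = measured − calculated = 318 − 290.1 = 27.9 mOsm/kg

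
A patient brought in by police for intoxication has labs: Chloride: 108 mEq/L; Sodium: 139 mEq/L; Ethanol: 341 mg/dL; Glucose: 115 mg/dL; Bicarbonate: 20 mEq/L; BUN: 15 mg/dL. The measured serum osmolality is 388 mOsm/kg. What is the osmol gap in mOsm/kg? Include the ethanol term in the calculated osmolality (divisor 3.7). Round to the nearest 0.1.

Calculated osmolality = 2·Na + glucose/18 + BUN/2.8 + ethanol/3.7
= 2·139 + 115/18 + 15/2.8 + 341/3.7
= 278 + 6.39 + 5.36 + 92.16
= 381.91 mOsm/kg ≈ 381.9 mOsm/kg
Osmolar gap = measured − calculated = 388 − 381.9 = 6.1 mOsm/kg

6.1 mOsm/kg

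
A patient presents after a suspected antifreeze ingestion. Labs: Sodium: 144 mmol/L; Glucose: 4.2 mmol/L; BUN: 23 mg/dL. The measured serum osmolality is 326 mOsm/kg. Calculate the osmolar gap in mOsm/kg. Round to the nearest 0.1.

Calculated osmolality = 2·Na + glucose + BUN/2.8
= 2·144 + 4.2 + 23/2.8
= 288 + 4.20 + 8.21
= 300.41 mOsm/kg ≈ 300.4 mOsm/kg
Osmolar gap = measured − calculated = 326 − 300.4 = 25.6 mOsm/kg

25.6 mOsm/kg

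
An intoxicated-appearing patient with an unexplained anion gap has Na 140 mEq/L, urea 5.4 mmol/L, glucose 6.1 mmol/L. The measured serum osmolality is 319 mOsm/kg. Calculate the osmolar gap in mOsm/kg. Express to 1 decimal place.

27.5 mOsm/kg

Calculated osmolality = 2·Na + glucose + urea
= 2·140 + 6.1 + 5.4
= 280 + 6.10 + 5.40
= 291.5 mOsm/kg ≈ 291.5 mOsm/kg
Osmolar gap = measured − calculated = 319 − 291.5 = 27.5 mOsm/kg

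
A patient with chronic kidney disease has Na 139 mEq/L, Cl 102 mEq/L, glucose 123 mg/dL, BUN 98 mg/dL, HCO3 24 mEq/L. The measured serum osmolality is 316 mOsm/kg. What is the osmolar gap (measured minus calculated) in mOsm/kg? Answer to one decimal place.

-3.8 mOsm/kg

Calculated osmolality = 2·Na + glucose/18 + BUN/2.8
= 2·139 + 123/18 + 98/2.8
= 278 + 6.83 + 35
= 319.83 mOsm/kg ≈ 319.8 mOsm/kg
Osmolar gap = measured − calculated = 316 − 319.8 = -3.8 mOsm/kg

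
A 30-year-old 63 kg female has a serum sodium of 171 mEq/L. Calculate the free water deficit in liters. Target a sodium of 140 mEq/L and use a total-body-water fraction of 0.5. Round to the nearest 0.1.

TBW = 0.5 · 63 = 31.5 L
Free water deficit = TBW · (Na/140 − 1)
= 31.5 · (171/140 − 1)
= 31.5 · 0.2214
= 6.97 L

7.0 L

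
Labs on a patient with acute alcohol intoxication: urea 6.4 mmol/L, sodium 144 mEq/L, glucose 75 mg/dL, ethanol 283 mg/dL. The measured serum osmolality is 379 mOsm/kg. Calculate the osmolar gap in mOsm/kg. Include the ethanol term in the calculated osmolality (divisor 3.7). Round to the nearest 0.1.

Calculated osmolality = 2·Na + glucose/18 + urea + ethanol/3.7
= 2·144 + 75/18 + 6.4 + 283/3.7
= 288 + 4.17 + 6.40 + 76.49
= 375.06 mOsm/kg ≈ 375.1 mOsm/kg
Osmolar gap = measured − calculated = 379 − 375.1 = 3.9 mOsm/kg

3.9 mOsm/kg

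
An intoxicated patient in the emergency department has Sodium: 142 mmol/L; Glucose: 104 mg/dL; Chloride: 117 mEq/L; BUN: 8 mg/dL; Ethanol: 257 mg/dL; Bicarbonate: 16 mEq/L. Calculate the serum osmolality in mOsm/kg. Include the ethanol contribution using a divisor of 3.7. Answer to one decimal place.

362.1 mOsm/kg

Calculated osmolality = 2·Na + glucose/18 + BUN/2.8 + ethanol/3.7
= 2·142 + 104/18 + 8/2.8 + 257/3.7
= 284 + 5.78 + 2.86 + 69.46
= 362.1 mOsm/kg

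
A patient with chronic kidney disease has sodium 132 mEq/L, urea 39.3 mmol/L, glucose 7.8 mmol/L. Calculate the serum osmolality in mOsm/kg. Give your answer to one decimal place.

311.1 mOsm/kg

Calculated osmolality = 2·Na + glucose + urea
= 2·132 + 7.8 + 39.3
= 264 + 7.80 + 39.30
= 311.1 mOsm/kg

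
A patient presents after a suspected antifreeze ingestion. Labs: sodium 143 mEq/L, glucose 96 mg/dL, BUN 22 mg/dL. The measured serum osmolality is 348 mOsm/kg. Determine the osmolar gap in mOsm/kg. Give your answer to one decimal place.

Calculated osmolality = 2·Na + glucose/18 + BUN/2.8
= 2·143 + 96/18 + 22/2.8
= 286 + 5.33 + 7.86
= 299.19 mOsm/kg ≈ 299.2 mOsm/kg
Osmolar gap = measured − calculated = 348 − 299.2 = 48.8 mOsm/kg

48.8 mOsm/kg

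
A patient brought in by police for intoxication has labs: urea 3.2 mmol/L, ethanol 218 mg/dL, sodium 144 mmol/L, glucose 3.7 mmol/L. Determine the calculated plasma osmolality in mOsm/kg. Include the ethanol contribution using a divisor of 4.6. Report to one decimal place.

Calculated osmolality = 2·Na + glucose + urea + ethanol/4.6
= 2·144 + 3.7 + 3.2 + 218/4.6
= 288 + 3.70 + 3.20 + 47.39
= 342.29 mOsm/kg

342.3 mOsm/kg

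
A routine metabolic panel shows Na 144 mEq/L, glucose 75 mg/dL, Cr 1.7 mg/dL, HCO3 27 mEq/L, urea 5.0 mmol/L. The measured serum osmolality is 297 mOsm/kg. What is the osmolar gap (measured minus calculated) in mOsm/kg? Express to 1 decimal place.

-0.2 mOsm/kg

Calculated osmolality = 2·Na + glucose/18 + urea
= 2·144 + 75/18 + 5
= 288 + 4.17 + 5
= 297.17 mOsm/kg ≈ 297.2 mOsm/kg
Osmolar gap = measured − calculated = 297 − 297.2 = -0.2 mOsm/kg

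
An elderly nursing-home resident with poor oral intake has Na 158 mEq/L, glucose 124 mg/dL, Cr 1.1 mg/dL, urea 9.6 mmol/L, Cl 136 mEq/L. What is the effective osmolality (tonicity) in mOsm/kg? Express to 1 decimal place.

322.9 mOsm/kg

Effective osmolality excludes urea (freely permeant across cell membranes):
2·Na + glucose/18
= 2·158 + 124/18
= 316 + 6.89
= 322.89 mOsm/kg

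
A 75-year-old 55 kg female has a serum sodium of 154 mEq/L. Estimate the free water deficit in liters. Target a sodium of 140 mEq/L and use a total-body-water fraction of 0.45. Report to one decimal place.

TBW = 0.45 · 55 = 24.75 L
Free water deficit = TBW · (Na/140 − 1)
= 24.75 · (154/140 − 1)
= 24.75 · 0.1
= 2.48 L

2.5 L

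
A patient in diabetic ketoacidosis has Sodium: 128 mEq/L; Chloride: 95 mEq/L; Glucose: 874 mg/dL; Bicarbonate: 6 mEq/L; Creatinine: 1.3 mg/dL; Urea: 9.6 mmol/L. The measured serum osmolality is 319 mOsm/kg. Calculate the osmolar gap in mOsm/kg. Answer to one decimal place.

4.8 mOsm/kg

Calculated osmolality = 2·Na + glucose/18 + urea
= 2·128 + 874/18 + 9.6
= 256 + 48.56 + 9.60
= 314.16 mOsm/kg ≈ 314.2 mOsm/kg
Osmolar gap = measured − calculated = 319 − 314.2 = 4.8 mOsm/kg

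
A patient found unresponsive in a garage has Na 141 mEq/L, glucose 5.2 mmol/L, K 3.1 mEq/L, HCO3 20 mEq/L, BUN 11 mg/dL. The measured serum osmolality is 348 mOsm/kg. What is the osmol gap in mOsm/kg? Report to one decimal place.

Calculated osmolality = 2·Na + glucose + BUN/2.8
= 2·141 + 5.2 + 11/2.8
= 282 + 5.20 + 3.93
= 291.13 mOsm/kg ≈ 291.1 mOsm/kg
Osmolar gap = measured − calculated = 348 − 291.1 = 56.9 mOsm/kg

56.9 mOsm/kg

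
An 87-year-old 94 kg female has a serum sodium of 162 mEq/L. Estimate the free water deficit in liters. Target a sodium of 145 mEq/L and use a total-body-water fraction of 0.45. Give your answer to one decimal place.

TBW = 0.45 · 94 = 42.3 L
Free water deficit = TBW · (Na/145 − 1)
= 42.3 · (162/145 − 1)
= 42.3 · 0.1172
= 4.96 L

5.0 L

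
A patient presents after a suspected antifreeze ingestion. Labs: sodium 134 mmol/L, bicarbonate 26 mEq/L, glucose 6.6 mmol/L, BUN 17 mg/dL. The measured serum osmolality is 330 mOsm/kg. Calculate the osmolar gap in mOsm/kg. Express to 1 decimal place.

49.3 mOsm/kg

Calculated osmolality = 2·Na + glucose + BUN/2.8
= 2·134 + 6.6 + 17/2.8
= 268 + 6.60 + 6.07
= 280.67 mOsm/kg ≈ 280.7 mOsm/kg
Osmolar gap = measured − calculated = 330 − 280.7 = 49.3 mOsm/kg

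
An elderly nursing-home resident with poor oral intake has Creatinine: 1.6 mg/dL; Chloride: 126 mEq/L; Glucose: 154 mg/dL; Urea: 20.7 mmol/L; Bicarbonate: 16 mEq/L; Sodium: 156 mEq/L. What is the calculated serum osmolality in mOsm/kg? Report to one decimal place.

Calculated osmolality = 2·Na + glucose/18 + urea
= 2·156 + 154/18 + 20.7
= 312 + 8.56 + 20.70
= 341.26 mOsm/kg

341.3 mOsm/kg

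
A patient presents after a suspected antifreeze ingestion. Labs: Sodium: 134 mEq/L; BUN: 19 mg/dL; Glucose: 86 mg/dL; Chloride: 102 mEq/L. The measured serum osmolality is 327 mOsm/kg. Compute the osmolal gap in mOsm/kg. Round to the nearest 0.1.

Calculated osmolality = 2·Na + glucose/18 + BUN/2.8
= 2·134 + 86/18 + 19/2.8
= 268 + 4.78 + 6.79
= 279.57 mOsm/kg ≈ 279.6 mOsm/kg
Osmolar gap = measured − calculated = 327 − 279.6 = 47.4 mOsm/kg

47.4 mOsm/kg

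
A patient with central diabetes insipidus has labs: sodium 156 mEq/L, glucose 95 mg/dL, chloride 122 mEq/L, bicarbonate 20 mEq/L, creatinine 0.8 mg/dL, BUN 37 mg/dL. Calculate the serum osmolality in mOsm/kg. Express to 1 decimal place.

Calculated osmolality = 2·Na + glucose/18 + BUN/2.8
= 2·156 + 95/18 + 37/2.8
= 312 + 5.28 + 13.21
= 330.49 mOsm/kg

330.5 mOsm/kg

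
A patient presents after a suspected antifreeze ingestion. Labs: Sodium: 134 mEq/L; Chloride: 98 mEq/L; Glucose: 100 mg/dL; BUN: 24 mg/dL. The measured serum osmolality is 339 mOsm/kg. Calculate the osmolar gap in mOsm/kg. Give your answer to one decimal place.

56.9 mOsm/kg

Calculated osmolality = 2·Na + glucose/18 + BUN/2.8
= 2·134 + 100/18 + 24/2.8
= 268 + 5.56 + 8.57
= 282.13 mOsm/kg ≈ 282.1 mOsm/kg
Osmolar gap = measured − calculated = 339 − 282.1 = 56.9 mOsm/kg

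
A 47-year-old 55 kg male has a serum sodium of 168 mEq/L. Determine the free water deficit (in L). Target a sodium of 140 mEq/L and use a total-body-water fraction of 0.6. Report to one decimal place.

TBW = 0.6 · 55 = 33 L
Free water deficit = TBW · (Na/140 − 1)
= 33 · (168/140 − 1)
= 33 · 0.2
= 6.6 L

6.6 L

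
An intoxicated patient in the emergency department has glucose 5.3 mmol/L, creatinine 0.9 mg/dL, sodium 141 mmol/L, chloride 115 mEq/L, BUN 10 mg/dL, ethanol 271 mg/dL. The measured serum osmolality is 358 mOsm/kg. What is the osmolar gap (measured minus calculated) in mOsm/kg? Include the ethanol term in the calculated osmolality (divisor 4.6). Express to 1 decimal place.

8.2 mOsm/kg

Calculated osmolality = 2·Na + glucose + BUN/2.8 + ethanol/4.6
= 2·141 + 5.3 + 10/2.8 + 271/4.6
= 282 + 5.30 + 3.57 + 58.91
= 349.78 mOsm/kg ≈ 349.8 mOsm/kg
Osmolar gap = measured − calculated = 358 − 349.8 = 8.2 mOsm/kg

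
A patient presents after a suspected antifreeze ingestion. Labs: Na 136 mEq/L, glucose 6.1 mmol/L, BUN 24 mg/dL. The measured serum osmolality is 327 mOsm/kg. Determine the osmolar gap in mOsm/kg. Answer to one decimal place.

40.3 mOsm/kg

Calculated osmolality = 2·Na + glucose + BUN/2.8
= 2·136 + 6.1 + 24/2.8
= 272 + 6.10 + 8.57
= 286.67 mOsm/kg ≈ 286.7 mOsm/kg
Osmolar gap = measured − calculated = 327 − 286.7 = 40.3 mOsm/kg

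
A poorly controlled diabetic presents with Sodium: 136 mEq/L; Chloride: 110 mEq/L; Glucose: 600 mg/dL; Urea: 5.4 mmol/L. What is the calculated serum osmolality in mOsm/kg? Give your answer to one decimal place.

Calculated osmolality = 2·Na + glucose/18 + urea
= 2·136 + 600/18 + 5.4
= 272 + 33.33 + 5.40
= 310.73 mOsm/kg

310.7 mOsm/kg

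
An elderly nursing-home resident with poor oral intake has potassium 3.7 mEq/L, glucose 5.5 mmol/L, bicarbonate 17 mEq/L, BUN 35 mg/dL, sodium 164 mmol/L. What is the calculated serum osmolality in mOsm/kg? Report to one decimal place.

346.0 mOsm/kg

Calculated osmolality = 2·Na + glucose + BUN/2.8
= 2·164 + 5.5 + 35/2.8
= 328 + 5.50 + 12.50
= 346 mOsm/kg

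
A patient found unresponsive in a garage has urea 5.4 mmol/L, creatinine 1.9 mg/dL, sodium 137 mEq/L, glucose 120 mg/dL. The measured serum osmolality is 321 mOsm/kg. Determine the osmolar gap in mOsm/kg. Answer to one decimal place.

34.9 mOsm/kg

Calculated osmolality = 2·Na + glucose/18 + urea
= 2·137 + 120/18 + 5.4
= 274 + 6.67 + 5.40
= 286.07 mOsm/kg ≈ 286.1 mOsm/kg
Osmolar gap = measured − calculated = 321 − 286.1 = 34.9 mOsm/kg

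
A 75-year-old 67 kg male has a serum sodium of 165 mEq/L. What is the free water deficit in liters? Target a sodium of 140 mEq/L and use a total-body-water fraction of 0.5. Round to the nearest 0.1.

TBW = 0.5 · 67 = 33.5 L
Free water deficit = TBW · (Na/140 − 1)
= 33.5 · (165/140 − 1)
= 33.5 · 0.1786
= 5.98 L

6.0 L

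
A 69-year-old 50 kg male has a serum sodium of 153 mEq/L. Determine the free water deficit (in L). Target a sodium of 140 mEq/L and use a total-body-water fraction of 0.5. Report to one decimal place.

TBW = 0.5 · 50 = 25 L
Free water deficit = TBW · (Na/140 − 1)
= 25 · (153/140 − 1)
= 25 · 0.0929
= 2.32 L

2.3 L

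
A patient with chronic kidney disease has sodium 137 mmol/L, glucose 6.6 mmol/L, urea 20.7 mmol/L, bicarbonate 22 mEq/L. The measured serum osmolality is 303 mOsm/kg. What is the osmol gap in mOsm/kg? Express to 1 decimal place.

1.7 mOsm/kg

Calculated osmolality = 2·Na + glucose + urea
= 2·137 + 6.6 + 20.7
= 274 + 6.60 + 20.70
= 301.3 mOsm/kg ≈ 301.3 mOsm/kg
Osmolar gap = measured − calculated = 303 − 301.3 = 1.7 mOsm/kg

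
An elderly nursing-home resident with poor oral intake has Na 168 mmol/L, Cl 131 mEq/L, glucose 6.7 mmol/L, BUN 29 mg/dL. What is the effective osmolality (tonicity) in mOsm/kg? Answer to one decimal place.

342.7 mOsm/kg

Effective osmolality excludes urea (freely permeant across cell membranes):
2·Na + glucose
= 2·168 + 6.7
= 336 + 6.7
= 342.7 mOsm/kg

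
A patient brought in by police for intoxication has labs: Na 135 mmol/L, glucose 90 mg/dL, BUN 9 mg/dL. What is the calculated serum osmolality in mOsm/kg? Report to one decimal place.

278.2 mOsm/kg

Calculated osmolality = 2·Na + glucose/18 + BUN/2.8
= 2·135 + 90/18 + 9/2.8
= 270 + 5 + 3.21
= 278.21 mOsm/kg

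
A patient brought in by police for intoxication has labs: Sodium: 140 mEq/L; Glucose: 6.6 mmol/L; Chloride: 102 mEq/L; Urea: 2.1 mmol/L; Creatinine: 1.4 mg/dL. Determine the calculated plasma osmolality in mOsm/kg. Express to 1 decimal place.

Calculated osmolality = 2·Na + glucose + urea
= 2·140 + 6.6 + 2.1
= 280 + 6.60 + 2.10
= 288.7 mOsm/kg

288.7 mOsm/kg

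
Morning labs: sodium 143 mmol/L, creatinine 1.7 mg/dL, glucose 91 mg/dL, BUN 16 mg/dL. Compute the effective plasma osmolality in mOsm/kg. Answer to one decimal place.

Effective osmolality excludes urea (freely permeant across cell membranes):
2·Na + glucose/18
= 2·143 + 91/18
= 286 + 5.06
= 291.06 mOsm/kg

291.1 mOsm/kg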